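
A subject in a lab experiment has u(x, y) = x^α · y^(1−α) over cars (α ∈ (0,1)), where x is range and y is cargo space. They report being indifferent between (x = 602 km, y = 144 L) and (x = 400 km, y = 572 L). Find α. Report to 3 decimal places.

α ≈ 0.771

The Cobb–Douglas utilities coincide, so 602^α·144^(1−α) = 400^α·572^(1−α).
Taking logs: α·ln 602 + (1−α)·ln 144 = α·ln 400 + (1−α)·ln 572, i.e. α·0.408793 = (1−α)·1.379326.
So α/(1−α) = (1.379326)/(0.408793) = 3.374143, and α = 3.374143/4.374143 ≈ 0.771.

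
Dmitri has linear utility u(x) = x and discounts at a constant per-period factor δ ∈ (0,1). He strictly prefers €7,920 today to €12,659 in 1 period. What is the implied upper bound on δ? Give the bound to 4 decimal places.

The preference means 7920 > δ·12659.
Dividing through by 12659 gives δ < 0.62564.

δ < 0.6256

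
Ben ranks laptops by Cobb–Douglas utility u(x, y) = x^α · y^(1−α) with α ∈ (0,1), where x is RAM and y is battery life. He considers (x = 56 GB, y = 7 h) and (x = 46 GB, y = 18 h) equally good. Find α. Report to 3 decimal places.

Set the two utilities equal: 56^α·7^(1−α) = 46^α·18^(1−α).
Taking logs: α·ln 56 + (1−α)·ln 7 = α·ln 46 + (1−α)·ln 18, i.e. α·0.196710 = (1−α)·0.944462.
With A = 0.196710 and B = 0.944462: α·A = (1−α)·B, so α = B/(A+B) = 0.944462/1.141172 ≈ 0.828.

α ≈ 0.828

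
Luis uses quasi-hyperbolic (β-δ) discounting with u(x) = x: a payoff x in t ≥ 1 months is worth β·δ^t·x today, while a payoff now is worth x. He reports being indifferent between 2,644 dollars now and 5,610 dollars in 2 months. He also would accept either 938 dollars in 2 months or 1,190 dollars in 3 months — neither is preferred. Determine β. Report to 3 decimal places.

Both payoffs in the second observation are in the future, so β drops out: δ^2·938 = δ^3·1190 ⇒ δ = 938/1190 = 0.78824.
Substituting δ into 2644 = β·δ^2·5610: β = 2644/(3485.576) ≈ 0.759.

β ≈ 0.759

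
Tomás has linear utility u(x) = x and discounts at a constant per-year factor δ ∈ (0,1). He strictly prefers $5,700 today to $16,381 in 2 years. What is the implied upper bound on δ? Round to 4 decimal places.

δ < 0.5899

Comparing present values: 5700 > δ^2·16381.
Hence δ^2 < 5700/16381 = 0.34796, and x ↦ x^(1/2) is increasing on (0,∞).
δ < 0.34796^(1/2) = 0.5899.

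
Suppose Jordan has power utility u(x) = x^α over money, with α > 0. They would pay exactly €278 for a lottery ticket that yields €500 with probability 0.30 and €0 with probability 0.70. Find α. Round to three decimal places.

α ≈ 2.051

EU(lottery) = 0.30·500^α + 0.70·0 = 0.30·500^α.
Indifference: 278^α = 0.30·500^α, so (278/500)^α = 0.30.
Taking logs: α·ln(278/500) = ln(0.30), so α = -1.203973 / -0.586987 ≈ 2.051.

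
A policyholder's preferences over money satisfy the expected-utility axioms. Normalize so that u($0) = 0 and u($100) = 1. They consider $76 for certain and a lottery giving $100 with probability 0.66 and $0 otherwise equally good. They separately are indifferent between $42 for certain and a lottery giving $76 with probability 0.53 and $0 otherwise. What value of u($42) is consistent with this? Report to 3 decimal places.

From the first indifference, u($76) = 0.66·u($100) + 0.34·u($0) = 0.66·1 + 0.34·0 = 0.66.
Chaining: u($42) = 0.53·0.66 + 0.47·0.00 = 0.3498.

0.350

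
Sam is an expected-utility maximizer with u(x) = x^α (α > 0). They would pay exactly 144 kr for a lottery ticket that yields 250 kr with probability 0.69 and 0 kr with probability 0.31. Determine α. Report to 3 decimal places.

Since u(0) = 0, the lottery's EU is 0.69·250^α.
Setting u(144) equal to that: 144^α = 0.69·250^α ⇒ (144/250)^α = 0.69.
Take logs: α = ln 0.69 / ln(144/250) ≈ 0.67265.

α ≈ 0.673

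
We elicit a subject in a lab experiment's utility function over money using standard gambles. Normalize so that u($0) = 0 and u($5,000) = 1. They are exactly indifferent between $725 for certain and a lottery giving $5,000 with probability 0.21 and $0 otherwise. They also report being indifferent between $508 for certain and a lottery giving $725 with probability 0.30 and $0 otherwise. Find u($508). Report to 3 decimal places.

The first gamble pins u($725): it must equal 0.21·1 + 0.79·0 = 0.21.
The second indifference gives u($508) = 0.30·u($725) + 0.70·u($0) = 0.30·0.21 + 0.70·0.00 = 0.0630.

0.063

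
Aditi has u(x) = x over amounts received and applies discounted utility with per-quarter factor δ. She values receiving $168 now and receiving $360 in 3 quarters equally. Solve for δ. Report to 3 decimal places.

Equating discounted utilities: u(168) = δ^3·u(360) ⇒ δ^3 = u(168)/u(360).
With u(x) = x: δ^3 = 168/360 = 0.46667.
So δ = 0.46667^(1/3) ≈ 0.776.

δ ≈ 0.776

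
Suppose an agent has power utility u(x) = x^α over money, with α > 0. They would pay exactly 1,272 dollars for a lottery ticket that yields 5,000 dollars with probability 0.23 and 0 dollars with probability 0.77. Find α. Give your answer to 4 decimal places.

Since u(0) = 0, the lottery's EU is 0.23·5000^α.
Indifference: 1272^α = 0.23·5000^α, so (1272/5000)^α = 0.23.
Take logs: α = ln 0.23 / ln(1272/5000) ≈ 1.073659.

α ≈ 1.0737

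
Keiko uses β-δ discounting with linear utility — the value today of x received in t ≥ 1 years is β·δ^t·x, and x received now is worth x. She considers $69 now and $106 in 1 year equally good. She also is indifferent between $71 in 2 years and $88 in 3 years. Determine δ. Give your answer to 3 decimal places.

Both payoffs in the second observation are in the future, so β drops out: δ^2·71 = δ^3·88 ⇒ δ = 71/88 = 0.80682.

δ ≈ 0.807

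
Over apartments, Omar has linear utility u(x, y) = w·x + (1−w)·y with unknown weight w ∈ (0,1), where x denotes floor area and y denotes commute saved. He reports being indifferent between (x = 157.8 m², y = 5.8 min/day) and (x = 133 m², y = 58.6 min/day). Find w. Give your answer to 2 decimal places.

w = 0.68

u(157.8,5.8) = u(133,58.6) means w·157.8 + (1−w)·5.8 = w·133 + (1−w)·58.6.
Rearranging, 24.8·w − 52.8·(1−w) = 0.
So w/(1−w) = 52.8/24.8 = 2.1290, giving w = 52.8/(24.8+52.8) = 0.68.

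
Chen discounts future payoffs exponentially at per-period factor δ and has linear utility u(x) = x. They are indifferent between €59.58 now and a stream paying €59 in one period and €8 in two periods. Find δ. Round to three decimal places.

δ ≈ 0.900

Equating present values: 59.58 = 59δ + 8δ².
That is, 8δ² + 59δ − 59.58 = 0, a quadratic in δ.
By the quadratic formula (taking the positive root), δ = (−59 + √5387.56) / 16 ≈ 0.900.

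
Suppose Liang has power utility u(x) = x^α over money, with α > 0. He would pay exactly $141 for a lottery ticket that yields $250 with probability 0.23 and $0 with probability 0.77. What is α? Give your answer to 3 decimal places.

α ≈ 2.566

Since u(0) = 0, the lottery's EU is 0.23·250^α.
Setting u(141) equal to that: 141^α = 0.23·250^α ⇒ (141/250)^α = 0.23.
α = ln(0.23) / ln(141/250) = -1.469676/-0.572701 ≈ 2.566.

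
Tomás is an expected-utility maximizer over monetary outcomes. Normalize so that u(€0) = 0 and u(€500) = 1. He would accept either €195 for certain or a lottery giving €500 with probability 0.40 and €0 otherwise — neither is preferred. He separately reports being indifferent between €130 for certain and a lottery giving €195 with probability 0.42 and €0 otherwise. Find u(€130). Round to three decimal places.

First, u(€195) = 0.40·u(€500) + 0.60·u(€0) = 0.40.
The second indifference gives u(€130) = 0.42·u(€195) + 0.58·u(€0) = 0.42·0.40 + 0.58·0.00 = 0.1680.

0.168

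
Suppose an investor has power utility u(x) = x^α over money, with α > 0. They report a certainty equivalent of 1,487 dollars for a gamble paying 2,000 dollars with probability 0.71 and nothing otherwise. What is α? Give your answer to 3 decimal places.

Since u(0) = 0, the lottery's EU is 0.71·2000^α.
Equating: 1487^α = 0.71·2000^α, i.e. 0.7435^α = 0.71.
Take logs: α = ln 0.71 / ln(1487/2000) ≈ 1.15555.

α ≈ 1.156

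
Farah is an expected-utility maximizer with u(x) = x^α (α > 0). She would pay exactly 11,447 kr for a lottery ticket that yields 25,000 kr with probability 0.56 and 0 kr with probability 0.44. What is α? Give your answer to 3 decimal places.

α ≈ 0.742

The lottery's expected utility is 0.56·u(25000) + 0.44·u(0) = 0.56·25000^α (since u(0) = 0 for α > 0).
Equating: 11447^α = 0.56·25000^α, i.e. 0.4579^α = 0.56.
α = ln(0.56) / ln(11447/25000) = -0.579818/-0.781148 ≈ 0.742.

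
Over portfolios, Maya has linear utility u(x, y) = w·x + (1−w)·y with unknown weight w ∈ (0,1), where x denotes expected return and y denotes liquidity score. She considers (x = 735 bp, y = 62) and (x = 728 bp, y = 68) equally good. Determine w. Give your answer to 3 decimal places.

Indifference: w·735 + (1−w)·62 = w·728 + (1−w)·68.
w·(735−728) = (1−w)·(68−62), i.e. w·7 = (1−w)·6.
The marginal rate of substitution is 6/7, so w = 6/(7+6) = 0.462.

w = 0.462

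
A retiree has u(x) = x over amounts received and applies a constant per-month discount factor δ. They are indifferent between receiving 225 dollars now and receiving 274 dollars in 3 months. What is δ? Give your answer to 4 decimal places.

δ ≈ 0.9364

Equating discounted utilities: u(225) = δ^3·u(274) ⇒ δ^3 = u(225)/u(274).
With u(x) = x: δ^3 = 225/274 = 0.82117.
Hence δ = (0.82117)^(1/3) = 0.936434.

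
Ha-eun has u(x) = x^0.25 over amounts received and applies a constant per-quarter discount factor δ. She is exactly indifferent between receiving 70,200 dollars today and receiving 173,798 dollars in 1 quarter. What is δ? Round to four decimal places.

The payoff in 1 quarter is discounted by δ, so u(70200) = δ·u(173798) and δ = u(70200)/u(173798).
Since u(x) = x^0.25, δ = (70200/173798)^0.25 = 0.40392^0.25 = 0.79721.

δ ≈ 0.7972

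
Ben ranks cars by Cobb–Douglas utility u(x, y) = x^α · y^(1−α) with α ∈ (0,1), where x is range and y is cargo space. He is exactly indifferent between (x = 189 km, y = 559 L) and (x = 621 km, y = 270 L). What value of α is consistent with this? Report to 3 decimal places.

The Cobb–Douglas utilities coincide, so 189^α·559^(1−α) = 621^α·270^(1−α).
Taking logs: α·ln 189 + (1−α)·ln 559 = α·ln 621 + (1−α)·ln 270, i.e. α·-1.189584 = (1−α)·-0.727728.
With A = -1.189584 and B = -0.727728: α·A = (1−α)·B, so α = B/(A+B) = -0.727728/-1.917312 ≈ 0.380.

α ≈ 0.380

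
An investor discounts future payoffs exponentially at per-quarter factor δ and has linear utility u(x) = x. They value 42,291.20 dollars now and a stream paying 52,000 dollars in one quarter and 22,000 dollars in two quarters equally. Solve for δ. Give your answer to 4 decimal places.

δ ≈ 0.6400

The stream is worth 52000δ + 22000δ² today, so 52000δ + 22000δ² = 42291.20.
Rearranged: 22000δ² + 52000δ − 42291.20 = 0.
The positive root is δ = [−52000 + √(52000² + 4·22000·42291.20)] / (2·22000) = (−52000 + 80160.000)/44000 ≈ 0.6400.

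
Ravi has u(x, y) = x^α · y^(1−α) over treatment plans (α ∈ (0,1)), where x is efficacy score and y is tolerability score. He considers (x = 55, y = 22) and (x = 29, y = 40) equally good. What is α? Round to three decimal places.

Indifference: 55^α · 22^(1−α) = 29^α · 40^(1−α).
Taking logs: α·ln 55 + (1−α)·ln 22 = α·ln 29 + (1−α)·ln 40, i.e. α·0.640037 = (1−α)·0.597837.
With A = 0.640037 and B = 0.597837: α·A = (1−α)·B, so α = B/(A+B) = 0.597837/1.237874 ≈ 0.483.

α ≈ 0.483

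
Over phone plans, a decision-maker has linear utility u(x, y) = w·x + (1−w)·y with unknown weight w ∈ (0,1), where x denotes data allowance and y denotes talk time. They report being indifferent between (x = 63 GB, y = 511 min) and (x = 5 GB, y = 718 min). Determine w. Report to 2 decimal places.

w = 0.78

Indifference: w·63 + (1−w)·511 = w·5 + (1−w)·718.
w·(63−5) = (1−w)·(718−511), i.e. w·58 = (1−w)·207.
The marginal rate of substitution is 207/58, so w = 207/(58+207) = 0.78.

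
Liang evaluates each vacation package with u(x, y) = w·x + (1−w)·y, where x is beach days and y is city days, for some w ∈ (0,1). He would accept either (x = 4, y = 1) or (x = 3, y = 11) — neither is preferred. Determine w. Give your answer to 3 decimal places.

w = 0.909

u(4,1) = u(3,11) means w·4 + (1−w)·1 = w·3 + (1−w)·11.
Rearranging, 1·w − 10·(1−w) = 0.
So w/(1−w) = 10/1 = 10.0000, giving w = 10/(1+10) = 0.909.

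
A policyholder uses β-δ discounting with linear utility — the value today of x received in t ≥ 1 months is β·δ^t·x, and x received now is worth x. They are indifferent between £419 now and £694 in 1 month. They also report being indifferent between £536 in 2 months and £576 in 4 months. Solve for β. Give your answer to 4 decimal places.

β ≈ 0.6259

Both payoffs in the second observation are in the future, so β drops out: δ^2·536 = δ^4·576 ⇒ δ^2 = 536/576 = 0.93056, so δ = 0.96465.
Substituting δ into 419 = β·δ·694: β = 419/(669.469) ≈ 0.6259.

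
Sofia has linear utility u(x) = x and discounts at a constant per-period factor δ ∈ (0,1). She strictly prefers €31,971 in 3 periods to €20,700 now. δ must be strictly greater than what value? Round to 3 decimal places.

δ > 0.865

The preference means 20700 < δ^3·31971.
Dividing by 31971: δ^3 > 0.64746. Both sides are positive, so the cube root keeps the direction.
δ > (20700/31971)^(1/3) ≈ 0.865.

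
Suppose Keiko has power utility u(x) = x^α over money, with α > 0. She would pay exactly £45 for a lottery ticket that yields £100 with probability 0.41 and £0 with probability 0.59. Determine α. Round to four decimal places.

Since u(0) = 0, the lottery's EU is 0.41·100^α.
Indifference: 45^α = 0.41·100^α, so (45/100)^α = 0.41.
Take logs: α = ln 0.41 / ln(45/100) ≈ 1.116580.

α ≈ 1.1166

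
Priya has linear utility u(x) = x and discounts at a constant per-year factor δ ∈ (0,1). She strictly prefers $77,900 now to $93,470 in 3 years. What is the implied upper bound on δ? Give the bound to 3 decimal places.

Comparing present values: 77900 > δ^3·93470.
Dividing by 93470: δ^3 < 0.83342. Both sides are positive, so the cube root keeps the direction.
δ < 0.83342^(1/3) = 0.941.

δ < 0.941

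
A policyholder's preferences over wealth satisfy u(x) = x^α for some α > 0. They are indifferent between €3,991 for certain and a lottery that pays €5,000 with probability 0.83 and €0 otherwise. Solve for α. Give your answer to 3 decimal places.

α ≈ 0.827

EU(lottery) = 0.83·5000^α + 0.17·0 = 0.83·5000^α.
Equating: 3991^α = 0.83·5000^α, i.e. 0.7982^α = 0.83.
α = ln(0.83) / ln(3991/5000) = -0.186330/-0.225396 ≈ 0.827.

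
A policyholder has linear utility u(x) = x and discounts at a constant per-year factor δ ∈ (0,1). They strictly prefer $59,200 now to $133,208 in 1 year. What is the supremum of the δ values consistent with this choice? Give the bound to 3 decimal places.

Comparing present values: 59200 > δ·133208.
Dividing through by 133208 gives δ < 0.44442.

δ < 0.444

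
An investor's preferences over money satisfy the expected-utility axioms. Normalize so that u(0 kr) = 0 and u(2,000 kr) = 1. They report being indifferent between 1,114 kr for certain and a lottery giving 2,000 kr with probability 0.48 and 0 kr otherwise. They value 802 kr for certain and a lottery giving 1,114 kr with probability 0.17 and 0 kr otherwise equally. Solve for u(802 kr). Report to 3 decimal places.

From the first indifference, u(1,114 kr) = 0.48·u(2,000 kr) + 0.52·u(0 kr) = 0.48·1 + 0.52·0 = 0.48.
Then u(802 kr) = 0.17·u(1,114 kr) + 0.83·u(0 kr) = 0.17·0.48 + 0.83·0.00 = 0.0816.

0.082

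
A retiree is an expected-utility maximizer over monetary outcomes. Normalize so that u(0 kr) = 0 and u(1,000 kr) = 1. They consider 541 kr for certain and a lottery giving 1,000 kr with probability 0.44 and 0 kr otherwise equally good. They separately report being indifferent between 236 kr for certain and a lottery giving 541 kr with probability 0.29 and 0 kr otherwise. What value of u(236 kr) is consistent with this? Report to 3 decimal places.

The first gamble pins u(541 kr): it must equal 0.44·1 + 0.56·0 = 0.44.
The second indifference gives u(236 kr) = 0.29·u(541 kr) + 0.71·u(0 kr) = 0.29·0.44 + 0.71·0.00 = 0.1276.

0.128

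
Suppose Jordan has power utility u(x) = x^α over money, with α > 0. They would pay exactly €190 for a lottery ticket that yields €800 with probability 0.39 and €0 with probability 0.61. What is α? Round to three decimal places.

α ≈ 0.655

EU(lottery) = 0.39·800^α + 0.61·0 = 0.39·800^α.
Indifference: 190^α = 0.39·800^α, so (190/800)^α = 0.39.
Take logs: α = ln 0.39 / ln(190/800) ≈ 0.65499.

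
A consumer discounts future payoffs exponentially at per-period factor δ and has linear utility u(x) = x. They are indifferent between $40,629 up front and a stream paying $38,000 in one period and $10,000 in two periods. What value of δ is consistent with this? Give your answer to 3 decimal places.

δ ≈ 0.870

Equating present values: 40629 = 38000δ + 10000δ².
That is, 10000δ² + 38000δ − 40629 = 0, a quadratic in δ.
By the quadratic formula (taking the positive root), δ = (−38000 + √3069160000.00) / 20000 ≈ 0.870.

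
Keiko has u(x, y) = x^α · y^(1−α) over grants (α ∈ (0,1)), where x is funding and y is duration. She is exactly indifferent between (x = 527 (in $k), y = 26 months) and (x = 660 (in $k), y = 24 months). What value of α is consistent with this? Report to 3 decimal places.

α ≈ 0.262

Indifference: 527^α · 26^(1−α) = 660^α · 24^(1−α).
Rearrange to (527/660)^α = (24/26)^(1−α) and take logs: α·-0.225039 = (1−α)·-0.080043.
Thus α·(-0.305082) = -0.080043, so α = -0.080043/-0.305082 ≈ 0.262.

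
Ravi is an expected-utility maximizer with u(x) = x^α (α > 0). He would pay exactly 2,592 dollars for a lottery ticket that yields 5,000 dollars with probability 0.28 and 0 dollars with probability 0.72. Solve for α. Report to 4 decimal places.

α ≈ 1.9375

The lottery's expected utility is 0.28·u(5000) + 0.72·u(0) = 0.28·5000^α (since u(0) = 0 for α > 0).
Indifference: 2592^α = 0.28·5000^α, so (2592/5000)^α = 0.28.
Take logs: α = ln 0.28 / ln(2592/5000) ≈ 1.937519.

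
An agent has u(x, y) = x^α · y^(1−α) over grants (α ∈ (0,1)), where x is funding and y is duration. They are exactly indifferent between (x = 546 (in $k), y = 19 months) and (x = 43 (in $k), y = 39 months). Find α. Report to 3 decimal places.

Indifference: 546^α · 19^(1−α) = 43^α · 39^(1−α).
Rearrange to (546/43)^α = (39/19)^(1−α) and take logs: α·2.541419 = (1−α)·0.719123.
Thus α·(3.260542) = 0.719123, so α = 0.719123/3.260542 ≈ 0.221.

α ≈ 0.221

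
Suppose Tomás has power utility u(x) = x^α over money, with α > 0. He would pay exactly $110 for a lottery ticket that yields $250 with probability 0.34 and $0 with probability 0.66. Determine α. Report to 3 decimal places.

α ≈ 1.314

EU(lottery) = 0.34·250^α + 0.66·0 = 0.34·250^α.
Indifference: 110^α = 0.34·250^α, so (110/250)^α = 0.34.
α = ln(0.34) / ln(110/250) = -1.078810/-0.820981 ≈ 1.314.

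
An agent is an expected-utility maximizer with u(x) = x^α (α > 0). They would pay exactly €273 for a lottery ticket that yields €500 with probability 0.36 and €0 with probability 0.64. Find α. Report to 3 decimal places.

Since u(0) = 0, the lottery's EU is 0.36·500^α.
Equating: 273^α = 0.36·500^α, i.e. 0.5460^α = 0.36.
Taking logs: α·ln(273/500) = ln(0.36), so α = -1.021651 / -0.605136 ≈ 1.688.

α ≈ 1.688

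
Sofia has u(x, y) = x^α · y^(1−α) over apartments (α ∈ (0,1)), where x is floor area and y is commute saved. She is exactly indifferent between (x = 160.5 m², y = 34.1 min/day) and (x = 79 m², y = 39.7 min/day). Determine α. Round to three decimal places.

The Cobb–Douglas utilities coincide, so 160.5^α·34.1^(1−α) = 79^α·39.7^(1−α).
(160.5/79)^α = (39.7/34.1)^(1−α); take logs: α·ln(160.5/79) = (1−α)·ln(39.7/34.1), i.e. α·0.708846 = (1−α)·0.152054.
Thus α·(0.860900) = 0.152054, so α = 0.152054/0.860900 ≈ 0.177.

α ≈ 0.177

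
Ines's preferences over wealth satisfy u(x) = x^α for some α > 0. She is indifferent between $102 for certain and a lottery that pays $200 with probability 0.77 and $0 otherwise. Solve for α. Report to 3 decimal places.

α ≈ 0.388

The lottery's expected utility is 0.77·u(200) + 0.23·u(0) = 0.77·200^α (since u(0) = 0 for α > 0).
Equating: 102^α = 0.77·200^α, i.e. 0.5100^α = 0.77.
Take logs: α = ln 0.77 / ln(102/200) ≈ 0.38816.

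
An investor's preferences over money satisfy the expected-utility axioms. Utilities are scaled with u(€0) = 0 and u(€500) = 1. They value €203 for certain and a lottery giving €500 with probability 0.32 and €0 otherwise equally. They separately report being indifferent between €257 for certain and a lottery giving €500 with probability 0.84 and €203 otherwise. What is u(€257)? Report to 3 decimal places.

0.891

From the first indifference, u(€203) = 0.32·u(€500) + 0.68·u(€0) = 0.32·1 + 0.68·0 = 0.32.
The second indifference gives u(€257) = 0.84·u(€500) + 0.16·u(€203) = 0.84·1.00 + 0.16·0.32 = 0.8912.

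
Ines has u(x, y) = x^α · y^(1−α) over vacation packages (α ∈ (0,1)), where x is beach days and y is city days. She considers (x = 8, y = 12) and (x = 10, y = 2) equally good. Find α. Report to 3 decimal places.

α ≈ 0.889

The Cobb–Douglas utilities coincide, so 8^α·12^(1−α) = 10^α·2^(1−α).
Rearrange to (8/10)^α = (2/12)^(1−α) and take logs: α·-0.223144 = (1−α)·-1.791759.
So α/(1−α) = (-1.791759)/(-0.223144) = 8.029609, and α = 8.029609/9.029609 ≈ 0.889.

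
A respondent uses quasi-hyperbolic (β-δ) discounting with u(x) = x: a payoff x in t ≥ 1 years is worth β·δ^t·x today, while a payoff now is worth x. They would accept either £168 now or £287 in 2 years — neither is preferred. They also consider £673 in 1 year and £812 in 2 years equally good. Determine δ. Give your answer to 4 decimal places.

δ ≈ 0.8288

Both payoffs in the second observation are in the future, so β drops out: δ^1·673 = δ^2·812 ⇒ δ = 673/812 = 0.82882.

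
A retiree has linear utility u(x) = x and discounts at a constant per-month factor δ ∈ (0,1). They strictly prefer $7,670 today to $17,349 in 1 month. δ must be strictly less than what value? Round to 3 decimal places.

The preference means 7670 > δ·17349.
Dividing through by 17349 gives δ < 0.44210.

δ < 0.442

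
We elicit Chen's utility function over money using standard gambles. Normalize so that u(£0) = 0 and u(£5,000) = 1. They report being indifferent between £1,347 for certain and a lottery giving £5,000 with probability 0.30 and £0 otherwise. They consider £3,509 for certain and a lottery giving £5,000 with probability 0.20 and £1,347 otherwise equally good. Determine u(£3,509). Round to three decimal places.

0.440

First, u(£1,347) = 0.30·u(£5,000) + 0.70·u(£0) = 0.30.
Chaining: u(£3,509) = 0.20·1.00 + 0.80·0.30 = 0.4400.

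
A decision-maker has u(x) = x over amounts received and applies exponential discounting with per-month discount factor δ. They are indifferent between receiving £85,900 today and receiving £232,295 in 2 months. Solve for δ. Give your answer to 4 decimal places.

δ ≈ 0.6081

Equating discounted utilities: u(85900) = δ^2·u(232295) ⇒ δ^2 = u(85900)/u(232295).
With u(x) = x: δ^2 = 85900/232295 = 0.36979.
Hence δ = (0.36979)^(1/2) = 0.608102.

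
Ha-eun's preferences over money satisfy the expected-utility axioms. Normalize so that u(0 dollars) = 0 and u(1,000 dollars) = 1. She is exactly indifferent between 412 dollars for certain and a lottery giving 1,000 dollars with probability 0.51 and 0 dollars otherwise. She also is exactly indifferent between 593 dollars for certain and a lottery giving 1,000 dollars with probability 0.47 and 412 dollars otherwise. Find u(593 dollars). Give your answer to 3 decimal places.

0.740

From the first indifference, u(412 dollars) = 0.51·u(1,000 dollars) + 0.49·u(0 dollars) = 0.51·1 + 0.49·0 = 0.51.
The second indifference gives u(593 dollars) = 0.47·u(1,000 dollars) + 0.53·u(412 dollars) = 0.47·1.00 + 0.53·0.51 = 0.7403.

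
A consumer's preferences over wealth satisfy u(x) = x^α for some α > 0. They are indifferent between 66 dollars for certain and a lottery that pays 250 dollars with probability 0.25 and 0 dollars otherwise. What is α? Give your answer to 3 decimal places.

α ≈ 1.041

Since u(0) = 0, the lottery's EU is 0.25·250^α.
Equating: 66^α = 0.25·250^α, i.e. 0.2640^α = 0.25.
α = ln(0.25) / ln(66/250) = -1.386294/-1.331806 ≈ 1.041.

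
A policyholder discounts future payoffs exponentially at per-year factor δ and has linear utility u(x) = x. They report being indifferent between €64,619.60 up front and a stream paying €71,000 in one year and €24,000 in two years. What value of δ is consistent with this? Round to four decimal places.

Equating present values: 64619.60 = 71000δ + 24000δ².
So 24000δ² + 71000δ − 64619.60 = 0.
By the quadratic formula (taking the positive root), δ = (−71000 + √11244481600.00) / 48000 ≈ 0.7300.

δ ≈ 0.7300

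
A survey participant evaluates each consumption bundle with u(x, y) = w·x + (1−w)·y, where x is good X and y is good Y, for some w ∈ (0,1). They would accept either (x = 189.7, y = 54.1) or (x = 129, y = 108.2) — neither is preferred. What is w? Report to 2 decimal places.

Equating utilities: w·189.7 + (1−w)·54.1 = w·129 + (1−w)·108.2.
Collecting terms: w·60.7 = (1−w)·54.1.
So w/(1−w) = 54.1/60.7 = 0.8913, giving w = 54.1/(60.7+54.1) = 0.47.

w = 0.47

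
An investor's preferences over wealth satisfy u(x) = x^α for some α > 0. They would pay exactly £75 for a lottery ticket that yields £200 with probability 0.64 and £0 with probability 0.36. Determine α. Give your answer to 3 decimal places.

EU(lottery) = 0.64·200^α + 0.36·0 = 0.64·200^α.
Equating: 75^α = 0.64·200^α, i.e. 0.3750^α = 0.64.
Taking logs: α·ln(75/200) = ln(0.64), so α = -0.446287 / -0.980829 ≈ 0.455.

α ≈ 0.455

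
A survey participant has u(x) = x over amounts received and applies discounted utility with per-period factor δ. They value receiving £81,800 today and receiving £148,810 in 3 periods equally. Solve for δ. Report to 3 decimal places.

δ ≈ 0.819

The payoff in 3 periods is discounted by δ^3, so u(81800) = δ^3·u(148810) and δ^3 = u(81800)/u(148810).
With u(x) = x: δ^3 = 81800/148810 = 0.54969.
Hence δ = (0.54969)^(1/3) = 0.81917.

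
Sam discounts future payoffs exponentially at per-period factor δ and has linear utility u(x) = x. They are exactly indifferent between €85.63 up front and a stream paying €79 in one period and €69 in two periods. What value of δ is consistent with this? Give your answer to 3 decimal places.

Present value of the stream is 79·δ + 69·δ². Indifference gives 79δ + 69δ² = 85.63.
So 69δ² + 79δ − 85.63 = 0.
By the quadratic formula (taking the positive root), δ = (−79 + √29874.88) / 138 ≈ 0.680.

δ ≈ 0.680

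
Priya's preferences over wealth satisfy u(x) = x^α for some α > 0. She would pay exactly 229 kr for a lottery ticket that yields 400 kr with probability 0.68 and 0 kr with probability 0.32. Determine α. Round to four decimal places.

α ≈ 0.6915

The lottery's expected utility is 0.68·u(400) + 0.32·u(0) = 0.68·400^α (since u(0) = 0 for α > 0).
Indifference: 229^α = 0.68·400^α, so (229/400)^α = 0.68.
α = ln(0.68) / ln(229/400) = -0.3856625/-0.5577425 ≈ 0.6915.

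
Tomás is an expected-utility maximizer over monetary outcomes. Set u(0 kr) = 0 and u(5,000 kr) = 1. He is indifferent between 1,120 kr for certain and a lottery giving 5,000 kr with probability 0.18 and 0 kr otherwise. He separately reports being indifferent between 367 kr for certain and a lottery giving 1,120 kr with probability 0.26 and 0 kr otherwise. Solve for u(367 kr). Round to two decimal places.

From the first indifference, u(1,120 kr) = 0.18·u(5,000 kr) + 0.82·u(0 kr) = 0.18·1 + 0.82·0 = 0.18.
Then u(367 kr) = 0.26·u(1,120 kr) + 0.74·u(0 kr) = 0.26·0.18 + 0.74·0.00 = 0.0468.

0.05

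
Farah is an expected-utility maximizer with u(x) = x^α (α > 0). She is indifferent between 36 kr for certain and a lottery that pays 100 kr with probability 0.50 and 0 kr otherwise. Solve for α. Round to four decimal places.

EU(lottery) = 0.50·100^α + 0.50·0 = 0.50·100^α.
Setting u(36) equal to that: 36^α = 0.50·100^α ⇒ (36/100)^α = 0.50.
Take logs: α = ln 0.50 / ln(36/100) ≈ 0.678458.

α ≈ 0.6785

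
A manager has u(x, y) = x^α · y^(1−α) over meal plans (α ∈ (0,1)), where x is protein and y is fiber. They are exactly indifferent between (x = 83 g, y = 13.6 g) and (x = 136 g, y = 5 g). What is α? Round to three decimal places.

α ≈ 0.670

Indifference: 83^α · 13.6^(1−α) = 136^α · 5^(1−α).
Taking logs: α·ln 83 + (1−α)·ln 13.6 = α·ln 136 + (1−α)·ln 5, i.e. α·-0.493814 = (1−α)·-1.000632.
Thus α·(-1.494446) = -1.000632, so α = -1.000632/-1.494446 ≈ 0.670.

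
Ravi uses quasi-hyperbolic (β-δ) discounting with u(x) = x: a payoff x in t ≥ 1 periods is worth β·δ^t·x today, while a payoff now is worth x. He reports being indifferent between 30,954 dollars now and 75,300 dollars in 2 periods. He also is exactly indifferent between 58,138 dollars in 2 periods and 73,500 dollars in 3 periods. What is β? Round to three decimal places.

The second indifference involves only future payoffs, so β cancels: β·δ^2·58138 = β·δ^3·73500, giving δ = 58138/73500 = 0.79099.
Now use the now-vs-future pair: 30954 = β·δ^2·75300 gives β = 30954/(0.62567·75300) ≈ 0.657.

β ≈ 0.657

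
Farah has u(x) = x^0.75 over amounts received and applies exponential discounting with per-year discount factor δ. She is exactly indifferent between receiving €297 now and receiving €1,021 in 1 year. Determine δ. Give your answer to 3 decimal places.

Indifference means u(297) = δ · u(1021), so δ = u(297)/u(1021).
With u(x) = x^0.75: δ = 297^0.75/1021^0.75 = (297/1021)^0.75 = 0.39609.

δ ≈ 0.396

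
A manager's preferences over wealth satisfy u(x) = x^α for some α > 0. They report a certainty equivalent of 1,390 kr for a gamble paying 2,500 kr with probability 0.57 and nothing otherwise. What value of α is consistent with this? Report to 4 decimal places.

α ≈ 0.9576

The lottery's expected utility is 0.57·u(2500) + 0.43·u(0) = 0.57·2500^α (since u(0) = 0 for α > 0).
Setting u(1390) equal to that: 1390^α = 0.57·2500^α ⇒ (1390/2500)^α = 0.57.
Taking logs: α·ln(1390/2500) = ln(0.57), so α = -0.5621189 / -0.5869870 ≈ 0.9576.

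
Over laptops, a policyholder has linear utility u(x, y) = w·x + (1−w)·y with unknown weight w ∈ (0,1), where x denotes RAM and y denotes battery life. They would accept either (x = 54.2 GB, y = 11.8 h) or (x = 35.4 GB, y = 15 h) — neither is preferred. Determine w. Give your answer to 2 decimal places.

w = 0.15

u(54.2,11.8) = u(35.4,15) means w·54.2 + (1−w)·11.8 = w·35.4 + (1−w)·15.
w·(54.2−35.4) = (1−w)·(15−11.8), i.e. w·18.8 = (1−w)·3.2.
So w/(1−w) = 3.2/18.8 = 0.1702, giving w = 3.2/(18.8+3.2) = 0.15.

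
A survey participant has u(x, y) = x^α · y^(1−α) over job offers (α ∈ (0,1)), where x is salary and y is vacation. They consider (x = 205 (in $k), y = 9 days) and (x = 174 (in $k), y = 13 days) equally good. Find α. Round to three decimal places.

α ≈ 0.692

The Cobb–Douglas utilities coincide, so 205^α·9^(1−α) = 174^α·13^(1−α).
Taking logs: α·ln 205 + (1−α)·ln 9 = α·ln 174 + (1−α)·ln 13, i.e. α·0.163955 = (1−α)·0.367725.
Thus α·(0.531680) = 0.367725, so α = 0.367725/0.531680 ≈ 0.692.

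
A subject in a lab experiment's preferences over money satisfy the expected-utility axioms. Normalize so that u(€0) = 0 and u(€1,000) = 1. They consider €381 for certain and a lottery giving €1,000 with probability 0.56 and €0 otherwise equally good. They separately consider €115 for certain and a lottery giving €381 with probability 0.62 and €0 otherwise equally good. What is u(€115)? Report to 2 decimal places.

0.35

The first gamble pins u(€381): it must equal 0.56·1 + 0.44·0 = 0.56.
Then u(€115) = 0.62·u(€381) + 0.38·u(€0) = 0.62·0.56 + 0.38·0.00 = 0.3472.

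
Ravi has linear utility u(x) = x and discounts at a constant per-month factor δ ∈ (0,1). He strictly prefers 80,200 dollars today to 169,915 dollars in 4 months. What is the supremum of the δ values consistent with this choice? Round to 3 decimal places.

δ < 0.829

The preference means 80200 > δ^4·169915.
So δ^4 < 80200/169915 = 0.47200; taking the 4th root of both positive sides preserves the inequality.
δ < 0.47200^(1/4) = 0.829.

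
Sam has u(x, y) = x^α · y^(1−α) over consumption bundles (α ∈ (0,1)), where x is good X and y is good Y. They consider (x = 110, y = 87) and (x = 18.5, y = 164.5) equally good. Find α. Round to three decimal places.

Indifference: 110^α · 87^(1−α) = 18.5^α · 164.5^(1−α).
Taking logs: α·ln 110 + (1−α)·ln 87 = α·ln 18.5 + (1−α)·ln 164.5, i.e. α·1.782710 = (1−α)·0.637002.
With A = 1.782710 and B = 0.637002: α·A = (1−α)·B, so α = B/(A+B) = 0.637002/2.419712 ≈ 0.263.

α ≈ 0.263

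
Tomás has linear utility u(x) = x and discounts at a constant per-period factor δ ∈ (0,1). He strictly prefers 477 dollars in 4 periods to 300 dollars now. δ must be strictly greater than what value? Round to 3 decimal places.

Comparing present values: 300 < δ^4·477.
Hence δ^4 > 300/477 = 0.62893, and x ↦ x^(1/4) is increasing on (0,∞).
δ > 0.62893^(1/4) = 0.891.

δ > 0.891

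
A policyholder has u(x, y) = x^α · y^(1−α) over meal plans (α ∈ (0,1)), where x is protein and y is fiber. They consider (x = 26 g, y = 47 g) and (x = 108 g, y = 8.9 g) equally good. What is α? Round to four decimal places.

α ≈ 0.5389

Set the two utilities equal: 26^α·47^(1−α) = 108^α·8.9^(1−α).
(26/108)^α = (8.9/47)^(1−α); take logs: α·ln(26/108) = (1−α)·ln(8.9/47), i.e. α·-1.4240347 = (1−α)·-1.6640963.
So α/(1−α) = (-1.6640963)/(-1.4240347) = 1.1685785, and α = 1.1685785/2.1685785 ≈ 0.5389.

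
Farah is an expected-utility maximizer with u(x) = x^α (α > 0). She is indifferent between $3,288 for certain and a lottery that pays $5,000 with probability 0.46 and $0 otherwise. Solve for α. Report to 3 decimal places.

α ≈ 1.853

The lottery's expected utility is 0.46·u(5000) + 0.54·u(0) = 0.46·5000^α (since u(0) = 0 for α > 0).
Equating: 3288^α = 0.46·5000^α, i.e. 0.6576^α = 0.46.
Taking logs: α·ln(3288/5000) = ln(0.46), so α = -0.776529 / -0.419158 ≈ 1.853.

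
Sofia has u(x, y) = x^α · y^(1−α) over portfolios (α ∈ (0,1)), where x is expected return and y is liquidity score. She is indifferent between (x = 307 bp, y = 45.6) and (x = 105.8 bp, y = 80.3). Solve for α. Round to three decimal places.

α ≈ 0.347

The Cobb–Douglas utilities coincide, so 307^α·45.6^(1−α) = 105.8^α·80.3^(1−α).
Rearrange to (307/105.8)^α = (80.3/45.6)^(1−α) and take logs: α·1.065297 = (1−α)·0.565862.
So α/(1−α) = (0.565862)/(1.065297) = 0.531178, and α = 0.531178/1.531178 ≈ 0.347.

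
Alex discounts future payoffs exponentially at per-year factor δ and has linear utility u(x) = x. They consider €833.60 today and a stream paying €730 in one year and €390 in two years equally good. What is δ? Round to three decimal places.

δ ≈ 0.800

Equating present values: 833.60 = 730δ + 390δ².
Rearranged: 390δ² + 730δ − 833.60 = 0.
By the quadratic formula (taking the positive root), δ = (−730 + √1833316.00) / 780 ≈ 0.800.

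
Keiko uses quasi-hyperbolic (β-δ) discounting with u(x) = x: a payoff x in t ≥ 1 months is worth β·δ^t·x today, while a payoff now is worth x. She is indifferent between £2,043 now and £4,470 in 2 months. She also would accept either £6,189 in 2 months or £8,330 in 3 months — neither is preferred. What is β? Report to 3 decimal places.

β ≈ 0.828

The second indifference involves only future payoffs, so β cancels: β·δ^2·6189 = β·δ^3·8330, giving δ = 6189/8330 = 0.74298.
Substituting δ into 2043 = β·δ^2·4470: β = 2043/(2467.508) ≈ 0.828.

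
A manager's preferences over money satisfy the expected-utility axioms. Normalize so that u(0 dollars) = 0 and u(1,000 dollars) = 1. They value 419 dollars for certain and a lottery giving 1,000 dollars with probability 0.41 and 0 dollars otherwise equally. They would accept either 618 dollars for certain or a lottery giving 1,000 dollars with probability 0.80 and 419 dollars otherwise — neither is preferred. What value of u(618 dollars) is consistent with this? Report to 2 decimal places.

0.88

From the first indifference, u(419 dollars) = 0.41·u(1,000 dollars) + 0.59·u(0 dollars) = 0.41·1 + 0.59·0 = 0.41.
Chaining: u(618 dollars) = 0.80·1.00 + 0.20·0.41 = 0.8820.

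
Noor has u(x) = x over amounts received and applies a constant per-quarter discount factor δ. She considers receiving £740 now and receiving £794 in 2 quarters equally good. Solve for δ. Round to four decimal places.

Indifference means u(740) = δ^2 · u(794), so δ^2 = u(740)/u(794).
With u(x) = x: δ^2 = 740/794 = 0.93199.
Hence δ = (0.93199)^(1/2) = 0.965396.

δ ≈ 0.9654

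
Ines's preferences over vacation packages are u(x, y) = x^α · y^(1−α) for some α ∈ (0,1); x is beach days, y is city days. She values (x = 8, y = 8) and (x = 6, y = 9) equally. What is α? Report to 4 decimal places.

The Cobb–Douglas utilities coincide, so 8^α·8^(1−α) = 6^α·9^(1−α).
(8/6)^α = (9/8)^(1−α); take logs: α·ln(8/6) = (1−α)·ln(9/8), i.e. α·0.2876821 = (1−α)·0.1177830.
With A = 0.2876821 and B = 0.1177830: α·A = (1−α)·B, so α = B/(A+B) = 0.1177830/0.4054651 ≈ 0.2905.

α ≈ 0.2905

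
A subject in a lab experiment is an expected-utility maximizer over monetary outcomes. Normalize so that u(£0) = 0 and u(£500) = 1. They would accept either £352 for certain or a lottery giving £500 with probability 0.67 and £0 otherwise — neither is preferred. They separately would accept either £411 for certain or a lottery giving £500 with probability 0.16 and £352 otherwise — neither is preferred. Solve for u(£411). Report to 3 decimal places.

0.723

From the first indifference, u(£352) = 0.67·u(£500) + 0.33·u(£0) = 0.67·1 + 0.33·0 = 0.67.
Chaining: u(£411) = 0.16·1.00 + 0.84·0.67 = 0.7228.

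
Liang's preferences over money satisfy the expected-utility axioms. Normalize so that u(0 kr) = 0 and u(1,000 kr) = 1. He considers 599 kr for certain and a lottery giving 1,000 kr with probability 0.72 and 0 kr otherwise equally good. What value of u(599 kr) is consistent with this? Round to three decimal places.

0.720

u(599 kr) equals the lottery's expected utility: 0.72·1 + 0.28·0 = 0.72.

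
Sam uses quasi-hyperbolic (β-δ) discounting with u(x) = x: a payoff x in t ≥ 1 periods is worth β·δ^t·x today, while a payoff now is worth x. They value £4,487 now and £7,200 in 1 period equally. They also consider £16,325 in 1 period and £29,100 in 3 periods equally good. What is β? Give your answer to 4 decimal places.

From the later pair, β·δ^1·16325 = β·δ^3·29100; dividing through, δ^2 = 16325/29100 = 0.56100, so δ = 0.74900.
Now use the now-vs-future pair: 4487 = β·δ·7200 gives β = 4487/(0.74900·7200) ≈ 0.8320.

β ≈ 0.8320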